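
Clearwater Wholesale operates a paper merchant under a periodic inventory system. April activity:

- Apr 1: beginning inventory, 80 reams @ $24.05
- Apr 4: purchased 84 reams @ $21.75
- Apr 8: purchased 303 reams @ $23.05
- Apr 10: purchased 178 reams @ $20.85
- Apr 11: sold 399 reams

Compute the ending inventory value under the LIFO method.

Ending inventory = $5,641.10

Apr 11, 399 sold [LIFO — newest first]: 178 @ $20.85 + 221 @ $23.05 = $8,805.35
Ending inventory: 80 @ $24.05 + 84 @ $21.75 + 82 @ $23.05 = $5,641.10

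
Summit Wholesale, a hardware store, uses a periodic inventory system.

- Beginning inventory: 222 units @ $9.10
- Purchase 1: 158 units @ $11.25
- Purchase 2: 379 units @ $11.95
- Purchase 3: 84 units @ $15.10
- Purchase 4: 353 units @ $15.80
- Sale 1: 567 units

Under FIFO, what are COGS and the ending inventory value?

COGS = $6,032.35; ending inventory = $9,140.20

Sale 1 (567) [FIFO — oldest first]: 222 @ $9.10 + 158 @ $11.25 + 187 @ $11.95 = $6,032.35
Ending inventory: 192 @ $11.95 + 84 @ $15.10 + 353 @ $15.80 = $9,140.20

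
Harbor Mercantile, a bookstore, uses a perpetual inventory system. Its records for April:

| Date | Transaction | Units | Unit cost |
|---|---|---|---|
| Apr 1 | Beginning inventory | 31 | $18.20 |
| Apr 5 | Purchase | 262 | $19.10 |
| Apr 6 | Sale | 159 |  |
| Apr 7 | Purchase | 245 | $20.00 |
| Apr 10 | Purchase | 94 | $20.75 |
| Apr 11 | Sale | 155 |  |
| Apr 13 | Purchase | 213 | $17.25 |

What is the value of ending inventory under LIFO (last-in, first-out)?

Apr 6, 159 sold [LIFO — newest first]: 159 @ $19.10 = $3,036.90
Apr 11, 155 sold [LIFO — newest first]: 94 @ $20.75 + 61 @ $20.00 = $3,170.50
Total COGS = $3,036.90 + $3,170.50 = $6,207.40
Ending inventory: 31 @ $18.20 + 103 @ $19.10 + 184 @ $20.00 + 213 @ $17.25 = $9,885.75

Ending inventory = $9,885.75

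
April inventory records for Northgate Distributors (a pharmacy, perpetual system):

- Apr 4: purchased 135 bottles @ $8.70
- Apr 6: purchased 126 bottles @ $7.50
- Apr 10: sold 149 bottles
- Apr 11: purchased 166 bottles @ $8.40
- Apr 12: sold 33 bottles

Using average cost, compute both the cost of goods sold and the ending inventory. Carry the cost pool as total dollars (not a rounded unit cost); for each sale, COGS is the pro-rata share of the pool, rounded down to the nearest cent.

COGS = $1,483.46; ending inventory = $2,030.44

After Apr 4: 135 on hand, pool $1,174.50 (≈ $8.7000 each)
After Apr 6: 261 on hand, pool $2,119.50 (≈ $8.1207 each)
Apr 10, sell 149: 149/261 × $2,119.50 → $1,209.98
After Apr 11: 278 on hand, pool $2,303.92 (≈ $8.2875 each)
Apr 12, sell 33: 33/278 × $2,303.92 → $273.48
Total COGS = $1,209.98 + $273.48 = $1,483.46
Ending inventory (cost pool remaining) = $2,030.44
Check: goods available $3,513.90 = COGS $1,483.46 + ending $2,030.44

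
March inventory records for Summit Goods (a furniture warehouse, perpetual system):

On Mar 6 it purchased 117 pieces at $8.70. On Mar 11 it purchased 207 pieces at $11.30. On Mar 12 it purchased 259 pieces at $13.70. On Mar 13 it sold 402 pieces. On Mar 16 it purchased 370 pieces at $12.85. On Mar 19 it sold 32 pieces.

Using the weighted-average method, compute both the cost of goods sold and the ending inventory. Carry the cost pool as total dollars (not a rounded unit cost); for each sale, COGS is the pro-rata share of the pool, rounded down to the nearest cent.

After Mar 6: 117 on hand, pool $1,017.90 (≈ $8.7000 each)
After Mar 11: 324 on hand, pool $3,357.00 (≈ $10.3611 each)
After Mar 12: 583 on hand, pool $6,905.30 (≈ $11.8444 each)
Mar 13, sell 402: 402/583 × $6,905.30 → $4,761.45
After Mar 16: 551 on hand, pool $6,898.35 (≈ $12.5197 each)
Mar 19, sell 32: 32/551 × $6,898.35 → $400.63
Total COGS = $4,761.45 + $400.63 = $5,162.08
Ending inventory (cost pool remaining) = $6,497.72
Check: goods available $11,659.80 = COGS $5,162.08 + ending $6,497.72

COGS = $5,162.08; ending inventory = $6,497.72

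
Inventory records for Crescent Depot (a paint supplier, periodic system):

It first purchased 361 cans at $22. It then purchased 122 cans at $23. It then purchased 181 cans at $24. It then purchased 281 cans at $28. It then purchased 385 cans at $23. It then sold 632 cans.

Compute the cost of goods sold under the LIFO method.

Sale 1 (632) [LIFO — newest first]: 385 @ $23 + 247 @ $28 = $15,771
Ending inventory: 361 @ $22 + 122 @ $23 + 181 @ $24 + 34 @ $28 = $16,044

COGS = $15,771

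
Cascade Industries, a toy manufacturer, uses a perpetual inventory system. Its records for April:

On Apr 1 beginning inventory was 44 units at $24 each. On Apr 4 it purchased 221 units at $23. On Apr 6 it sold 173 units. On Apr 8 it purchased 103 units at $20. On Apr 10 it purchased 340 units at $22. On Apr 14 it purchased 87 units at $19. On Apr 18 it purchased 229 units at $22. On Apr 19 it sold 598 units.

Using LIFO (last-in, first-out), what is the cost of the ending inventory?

Ending inventory = $5,496

Apr 6, 173 sold [LIFO — newest first]: 173 @ $23 = $3,979
Apr 19, 598 sold [LIFO — newest first]: 229 @ $22 + 87 @ $19 + 282 @ $22 = $12,895
Total COGS = $3,979 + $12,895 = $16,874
Ending inventory: 44 @ $24 + 48 @ $23 + 103 @ $20 + 58 @ $22 = $5,496
Check: goods available $22,370 = COGS $16,874 + ending $5,496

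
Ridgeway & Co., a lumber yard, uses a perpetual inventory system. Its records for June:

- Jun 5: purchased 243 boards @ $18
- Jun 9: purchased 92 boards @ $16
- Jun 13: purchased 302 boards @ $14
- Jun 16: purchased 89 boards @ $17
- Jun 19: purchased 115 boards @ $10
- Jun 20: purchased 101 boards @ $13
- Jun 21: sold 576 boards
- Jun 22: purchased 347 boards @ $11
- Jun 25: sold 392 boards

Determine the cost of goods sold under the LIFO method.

Jun 21, 576 sold [LIFO — newest first]: 101 @ $13 + 115 @ $10 + 89 @ $17 + 271 @ $14 = $7,770
Jun 25, 392 sold [LIFO — newest first]: 347 @ $11 + 31 @ $14 + 14 @ $16 = $4,475
Total COGS = $7,770 + $4,475 = $12,245
Ending inventory: 243 @ $18 + 78 @ $16 = $5,622

COGS = $12,245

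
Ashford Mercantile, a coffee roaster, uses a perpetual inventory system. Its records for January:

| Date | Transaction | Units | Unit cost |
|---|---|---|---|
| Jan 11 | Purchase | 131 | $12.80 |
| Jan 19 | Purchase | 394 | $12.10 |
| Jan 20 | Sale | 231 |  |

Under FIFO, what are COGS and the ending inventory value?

COGS = $2,886.80; ending inventory = $3,557.40

Jan 20, 231 sold [FIFO — oldest first]: 131 @ $12.80 + 100 @ $12.10 = $2,886.80
Ending inventory: 294 @ $12.10 = $3,557.40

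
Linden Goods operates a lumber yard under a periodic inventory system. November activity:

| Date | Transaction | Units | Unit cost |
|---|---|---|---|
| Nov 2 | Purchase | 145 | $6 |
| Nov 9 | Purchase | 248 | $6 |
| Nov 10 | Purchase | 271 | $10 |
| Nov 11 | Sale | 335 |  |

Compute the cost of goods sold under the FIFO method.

Nov 11, 335 sold [FIFO — oldest first]: 145 @ $6 + 190 @ $6 = $2,010
Ending inventory: 58 @ $6 + 271 @ $10 = $3,058

COGS = $2,010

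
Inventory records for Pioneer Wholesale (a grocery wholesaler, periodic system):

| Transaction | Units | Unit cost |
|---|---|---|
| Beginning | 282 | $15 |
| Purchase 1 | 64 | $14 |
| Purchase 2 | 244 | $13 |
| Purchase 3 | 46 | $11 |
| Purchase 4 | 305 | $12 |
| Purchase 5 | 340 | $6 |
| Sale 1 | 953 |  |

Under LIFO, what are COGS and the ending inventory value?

Sale 1 (953) [LIFO — newest first]: 340 @ $6 + 305 @ $12 + 46 @ $11 + 244 @ $13 + 18 @ $14 = $9,630
Ending inventory: 282 @ $15 + 46 @ $14 = $4,874

COGS = $9,630; ending inventory = $4,874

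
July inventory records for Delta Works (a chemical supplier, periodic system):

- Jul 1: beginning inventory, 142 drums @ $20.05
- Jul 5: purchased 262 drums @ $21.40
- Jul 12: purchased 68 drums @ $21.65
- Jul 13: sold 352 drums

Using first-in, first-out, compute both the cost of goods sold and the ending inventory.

Jul 13, 352 sold [FIFO — oldest first]: 142 @ $20.05 + 210 @ $21.40 = $7,341.10
Ending inventory: 52 @ $21.40 + 68 @ $21.65 = $2,585.00
Check: goods available $9,926.10 = COGS $7,341.10 + ending $2,585.00

COGS = $7,341.10; ending inventory = $2,585.00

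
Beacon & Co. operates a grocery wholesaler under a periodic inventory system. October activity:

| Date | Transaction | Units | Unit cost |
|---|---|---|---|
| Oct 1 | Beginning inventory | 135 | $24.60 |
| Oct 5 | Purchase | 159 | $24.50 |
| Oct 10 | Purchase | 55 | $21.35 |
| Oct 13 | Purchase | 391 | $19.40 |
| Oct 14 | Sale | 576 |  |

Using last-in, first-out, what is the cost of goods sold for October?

COGS = $11,944.65

Oct 14, 576 sold [LIFO — newest first]: 391 @ $19.40 + 55 @ $21.35 + 130 @ $24.50 = $11,944.65
Ending inventory: 135 @ $24.60 + 29 @ $24.50 = $4,031.50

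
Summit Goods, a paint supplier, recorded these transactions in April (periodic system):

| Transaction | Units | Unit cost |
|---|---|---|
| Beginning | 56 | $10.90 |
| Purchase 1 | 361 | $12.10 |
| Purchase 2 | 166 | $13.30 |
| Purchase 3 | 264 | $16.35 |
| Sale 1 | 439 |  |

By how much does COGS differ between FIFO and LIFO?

FIFO COGS: 56 @ $10.90 + 361 @ $12.10 + 22 @ $13.30 = $5,271.10
LIFO COGS: 264 @ $16.35 + 166 @ $13.30 + 9 @ $12.10 = $6,633.10
Difference = |$5,271.10 − $6,633.10| = $1,362.00

$1,362.00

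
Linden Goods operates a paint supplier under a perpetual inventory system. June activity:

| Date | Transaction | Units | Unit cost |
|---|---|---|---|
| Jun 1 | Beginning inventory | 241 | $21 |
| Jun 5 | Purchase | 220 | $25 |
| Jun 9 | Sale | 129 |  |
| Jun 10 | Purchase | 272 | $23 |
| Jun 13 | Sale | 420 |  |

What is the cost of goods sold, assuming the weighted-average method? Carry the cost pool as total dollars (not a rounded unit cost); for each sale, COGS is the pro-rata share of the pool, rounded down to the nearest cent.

COGS = $12,594.21

After Jun 1: 241 on hand, pool $5,061.00 (≈ $21.0000 each)
After Jun 5: 461 on hand, pool $10,561.00 (≈ $22.9089 each)
Jun 9, sell 129: 129/461 × $10,561.00 → $2,955.24
After Jun 10: 604 on hand, pool $13,861.76 (≈ $22.9499 each)
Jun 13, sell 420: 420/604 × $13,861.76 → $9,638.97
Total COGS = $2,955.24 + $9,638.97 = $12,594.21
Ending inventory (cost pool remaining) = $4,222.79
Check: goods available $16,817.00 = COGS $12,594.21 + ending $4,222.79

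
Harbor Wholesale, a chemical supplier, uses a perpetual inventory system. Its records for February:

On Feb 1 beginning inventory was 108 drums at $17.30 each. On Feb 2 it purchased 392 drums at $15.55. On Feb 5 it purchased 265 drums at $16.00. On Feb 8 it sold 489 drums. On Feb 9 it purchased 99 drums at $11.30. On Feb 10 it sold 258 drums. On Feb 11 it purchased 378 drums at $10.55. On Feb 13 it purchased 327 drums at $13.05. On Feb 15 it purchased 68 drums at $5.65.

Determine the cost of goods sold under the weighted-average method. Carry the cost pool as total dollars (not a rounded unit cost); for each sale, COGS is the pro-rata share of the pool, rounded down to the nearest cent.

COGS = $11,599.92

After Feb 1: 108 on hand, pool $1,868.40 (≈ $17.3000 each)
After Feb 2: 500 on hand, pool $7,964.00 (≈ $15.9280 each)
After Feb 5: 765 on hand, pool $12,204.00 (≈ $15.9529 each)
Feb 8, sell 489: 489/765 × $12,204.00 → $7,800.98
After Feb 9: 375 on hand, pool $5,521.72 (≈ $14.7246 each)
Feb 10, sell 258: 258/375 × $5,521.72 → $3,798.94
After Feb 11: 495 on hand, pool $5,710.68 (≈ $11.5367 each)
After Feb 13: 822 on hand, pool $9,978.03 (≈ $12.1387 each)
After Feb 15: 890 on hand, pool $10,362.23 (≈ $11.6430 each)
Total COGS = $7,800.98 + $3,798.94 = $11,599.92
Ending inventory (cost pool remaining) = $10,362.23
Check: goods available $21,962.15 = COGS $11,599.92 + ending $10,362.23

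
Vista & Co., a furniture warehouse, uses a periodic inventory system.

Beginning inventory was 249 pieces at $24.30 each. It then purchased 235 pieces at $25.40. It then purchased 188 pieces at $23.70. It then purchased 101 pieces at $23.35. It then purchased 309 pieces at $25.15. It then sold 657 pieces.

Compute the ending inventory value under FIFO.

Sale 1 (657) [FIFO — oldest first]: 249 @ $24.30 + 235 @ $25.40 + 173 @ $23.70 = $16,119.80
Ending inventory: 15 @ $23.70 + 101 @ $23.35 + 309 @ $25.15 = $10,485.20

Ending inventory = $10,485.20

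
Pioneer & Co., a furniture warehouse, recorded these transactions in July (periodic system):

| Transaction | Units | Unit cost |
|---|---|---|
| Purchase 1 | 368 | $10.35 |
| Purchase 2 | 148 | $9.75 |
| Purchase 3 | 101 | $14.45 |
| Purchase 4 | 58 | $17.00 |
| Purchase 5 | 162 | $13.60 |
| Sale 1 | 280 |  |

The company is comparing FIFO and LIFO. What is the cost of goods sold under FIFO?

COGS = $2,898.00

FIFO COGS: 280 @ $10.35 = $2,898.00
LIFO COGS: 162 @ $13.60 + 58 @ $17.00 + 60 @ $14.45 = $4,056.20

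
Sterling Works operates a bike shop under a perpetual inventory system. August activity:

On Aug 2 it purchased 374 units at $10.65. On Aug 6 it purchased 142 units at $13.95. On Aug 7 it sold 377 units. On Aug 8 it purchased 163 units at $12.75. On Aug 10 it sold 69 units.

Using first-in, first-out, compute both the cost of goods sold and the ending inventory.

COGS = $4,987.50; ending inventory = $3,054.75

Aug 7, 377 sold [FIFO — oldest first]: 374 @ $10.65 + 3 @ $13.95 = $4,024.95
Aug 10, 69 sold [FIFO — oldest first]: 69 @ $13.95 = $962.55
Total COGS = $4,024.95 + $962.55 = $4,987.50
Ending inventory: 70 @ $13.95 + 163 @ $12.75 = $3,054.75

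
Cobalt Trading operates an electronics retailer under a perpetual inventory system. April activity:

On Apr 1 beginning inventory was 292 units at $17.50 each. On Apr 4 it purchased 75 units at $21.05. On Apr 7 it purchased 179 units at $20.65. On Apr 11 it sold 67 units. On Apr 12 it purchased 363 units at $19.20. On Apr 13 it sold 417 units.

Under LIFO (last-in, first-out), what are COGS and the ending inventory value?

COGS = $9,468.25; ending inventory = $7,886.45

Apr 11, 67 sold [LIFO — newest first]: 67 @ $20.65 = $1,383.55
Apr 13, 417 sold [LIFO — newest first]: 363 @ $19.20 + 54 @ $20.65 = $8,084.70
Total COGS = $1,383.55 + $8,084.70 = $9,468.25
Ending inventory: 292 @ $17.50 + 75 @ $21.05 + 58 @ $20.65 = $7,886.45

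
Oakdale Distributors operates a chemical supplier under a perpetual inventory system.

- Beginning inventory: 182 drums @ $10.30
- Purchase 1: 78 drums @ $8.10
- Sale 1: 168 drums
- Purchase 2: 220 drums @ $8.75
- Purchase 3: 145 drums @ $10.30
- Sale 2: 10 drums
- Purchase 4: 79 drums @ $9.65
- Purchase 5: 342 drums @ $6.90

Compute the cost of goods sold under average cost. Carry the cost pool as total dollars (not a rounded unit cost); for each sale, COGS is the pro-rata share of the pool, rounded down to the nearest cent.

After Beginning: 182 on hand, pool $1,874.60 (≈ $10.3000 each)
After Purchase 1: 260 on hand, pool $2,506.40 (≈ $9.6400 each)
Sale 1, sell 168: 168/260 × $2,506.40 → $1,619.52
After Purchase 2: 312 on hand, pool $2,811.88 (≈ $9.0124 each)
After Purchase 3: 457 on hand, pool $4,305.38 (≈ $9.4210 each)
Sale 2, sell 10: 10/457 × $4,305.38 → $94.20
After Purchase 4: 526 on hand, pool $4,973.53 (≈ $9.4554 each)
After Purchase 5: 868 on hand, pool $7,333.33 (≈ $8.4485 each)
Total COGS = $1,619.52 + $94.20 = $1,713.72
Ending inventory (cost pool remaining) = $7,333.33

COGS = $1,713.72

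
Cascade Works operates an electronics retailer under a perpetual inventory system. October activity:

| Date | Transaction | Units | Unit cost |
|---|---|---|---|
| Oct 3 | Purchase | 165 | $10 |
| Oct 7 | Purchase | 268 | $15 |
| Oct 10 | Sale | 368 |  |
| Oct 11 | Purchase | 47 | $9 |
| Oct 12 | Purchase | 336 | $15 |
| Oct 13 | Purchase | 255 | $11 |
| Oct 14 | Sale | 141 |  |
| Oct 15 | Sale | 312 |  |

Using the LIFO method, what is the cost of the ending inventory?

Oct 10, 368 sold [LIFO — newest first]: 268 @ $15 + 100 @ $10 = $5,020
Oct 14, 141 sold [LIFO — newest first]: 141 @ $11 = $1,551
Oct 15, 312 sold [LIFO — newest first]: 114 @ $11 + 198 @ $15 = $4,224
Total COGS = $5,020 + $1,551 + $4,224 = $10,795
Ending inventory: 65 @ $10 + 47 @ $9 + 138 @ $15 = $3,143
Check: goods available $13,938 = COGS $10,795 + ending $3,143

Ending inventory = $3,143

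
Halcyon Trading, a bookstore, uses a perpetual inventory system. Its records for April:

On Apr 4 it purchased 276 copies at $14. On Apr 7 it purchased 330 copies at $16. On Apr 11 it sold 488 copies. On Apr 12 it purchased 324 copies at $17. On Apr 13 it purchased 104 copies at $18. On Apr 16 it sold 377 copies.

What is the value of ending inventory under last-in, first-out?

Apr 11, 488 sold [LIFO — newest first]: 330 @ $16 + 158 @ $14 = $7,492
Apr 16, 377 sold [LIFO — newest first]: 104 @ $18 + 273 @ $17 = $6,513
Total COGS = $7,492 + $6,513 = $14,005
Ending inventory: 118 @ $14 + 51 @ $17 = $2,519

Ending inventory = $2,519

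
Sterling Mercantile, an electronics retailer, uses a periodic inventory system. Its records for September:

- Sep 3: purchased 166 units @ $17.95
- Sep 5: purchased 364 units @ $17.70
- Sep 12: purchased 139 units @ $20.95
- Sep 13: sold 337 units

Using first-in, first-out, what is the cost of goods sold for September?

Sep 13, 337 sold [FIFO — oldest first]: 166 @ $17.95 + 171 @ $17.70 = $6,006.40
Ending inventory: 193 @ $17.70 + 139 @ $20.95 = $6,328.15
Check: goods available $12,334.55 = COGS $6,006.40 + ending $6,328.15

COGS = $6,006.40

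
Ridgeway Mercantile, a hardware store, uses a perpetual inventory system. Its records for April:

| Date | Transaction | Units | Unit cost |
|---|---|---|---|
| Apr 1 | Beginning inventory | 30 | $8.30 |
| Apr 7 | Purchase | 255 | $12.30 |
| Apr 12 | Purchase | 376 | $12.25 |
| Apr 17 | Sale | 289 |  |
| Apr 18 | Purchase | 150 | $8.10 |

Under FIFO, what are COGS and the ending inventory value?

COGS = $3,434.50; ending inventory = $5,772.00

Apr 17, 289 sold [FIFO — oldest first]: 30 @ $8.30 + 255 @ $12.30 + 4 @ $12.25 = $3,434.50
Ending inventory: 372 @ $12.25 + 150 @ $8.10 = $5,772.00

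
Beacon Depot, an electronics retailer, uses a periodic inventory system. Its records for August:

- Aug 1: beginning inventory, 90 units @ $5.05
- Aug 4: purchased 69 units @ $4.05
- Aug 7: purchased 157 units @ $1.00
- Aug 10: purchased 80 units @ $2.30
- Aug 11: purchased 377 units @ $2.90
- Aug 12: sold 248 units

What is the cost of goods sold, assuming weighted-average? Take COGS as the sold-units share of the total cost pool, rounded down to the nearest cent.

COGS = $695.63

Aug 12, sell 248: 248/773 × $2,168.25 → $695.63
Ending inventory (cost pool remaining) = $1,472.62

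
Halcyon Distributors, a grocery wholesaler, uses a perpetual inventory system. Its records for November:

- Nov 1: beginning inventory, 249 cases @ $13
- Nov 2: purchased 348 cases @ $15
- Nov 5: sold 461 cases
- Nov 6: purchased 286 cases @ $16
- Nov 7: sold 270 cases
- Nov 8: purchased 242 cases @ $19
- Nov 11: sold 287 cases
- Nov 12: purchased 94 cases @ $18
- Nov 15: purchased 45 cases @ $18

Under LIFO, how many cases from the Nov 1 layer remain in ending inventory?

Nov 5, 461 sold [LIFO — newest first]: 348 @ $15 + 113 @ $13 = $6,689
Nov 7, 270 sold [LIFO — newest first]: 270 @ $16 = $4,320
Nov 11, 287 sold [LIFO — newest first]: 242 @ $19 + 16 @ $16 + 29 @ $13 = $5,231
Total COGS = $6,689 + $4,320 + $5,231 = $16,240
Ending inventory: 107 @ $13 + 94 @ $18 + 45 @ $18 = $3,893
Check: goods available $20,133 = COGS $16,240 + ending $3,893

107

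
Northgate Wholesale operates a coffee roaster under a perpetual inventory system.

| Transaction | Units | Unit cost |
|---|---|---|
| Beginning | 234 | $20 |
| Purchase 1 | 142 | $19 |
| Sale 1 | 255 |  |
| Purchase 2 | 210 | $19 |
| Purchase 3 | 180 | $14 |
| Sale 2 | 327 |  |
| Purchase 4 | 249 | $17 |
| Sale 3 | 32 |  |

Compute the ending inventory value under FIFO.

Ending inventory = $6,361

Sale 1 (255) [FIFO — oldest first]: 234 @ $20 + 21 @ $19 = $5,079
Sale 2 (327) [FIFO — oldest first]: 121 @ $19 + 206 @ $19 = $6,213
Sale 3 (32) [FIFO — oldest first]: 4 @ $19 + 28 @ $14 = $468
Total COGS = $5,079 + $6,213 + $468 = $11,760
Ending inventory: 152 @ $14 + 249 @ $17 = $6,361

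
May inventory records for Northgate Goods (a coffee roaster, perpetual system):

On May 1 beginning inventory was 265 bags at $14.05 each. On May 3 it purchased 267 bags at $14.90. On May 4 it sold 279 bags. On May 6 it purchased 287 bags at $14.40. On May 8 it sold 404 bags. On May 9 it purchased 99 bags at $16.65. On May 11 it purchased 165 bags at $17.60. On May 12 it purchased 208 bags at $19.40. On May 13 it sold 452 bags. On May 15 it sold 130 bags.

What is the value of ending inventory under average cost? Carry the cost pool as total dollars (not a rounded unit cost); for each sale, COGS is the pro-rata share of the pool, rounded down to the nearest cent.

After May 1: 265 on hand, pool $3,723.25 (≈ $14.0500 each)
After May 3: 532 on hand, pool $7,701.55 (≈ $14.4766 each)
May 4, sell 279: 279/532 × $7,701.55 → $4,038.97
After May 6: 540 on hand, pool $7,795.38 (≈ $14.4359 each)
May 8, sell 404: 404/540 × $7,795.38 → $5,832.09
After May 9: 235 on hand, pool $3,611.64 (≈ $15.3687 each)
After May 11: 400 on hand, pool $6,515.64 (≈ $16.2891 each)
After May 12: 608 on hand, pool $10,550.84 (≈ $17.3534 each)
May 13, sell 452: 452/608 × $10,550.84 → $7,843.71
May 15, sell 130: 130/156 × $2,707.13 → $2,255.94
Total COGS = $4,038.97 + $5,832.09 + $7,843.71 + $2,255.94 = $19,970.71
Ending inventory (cost pool remaining) = $451.19

Ending inventory = $451.19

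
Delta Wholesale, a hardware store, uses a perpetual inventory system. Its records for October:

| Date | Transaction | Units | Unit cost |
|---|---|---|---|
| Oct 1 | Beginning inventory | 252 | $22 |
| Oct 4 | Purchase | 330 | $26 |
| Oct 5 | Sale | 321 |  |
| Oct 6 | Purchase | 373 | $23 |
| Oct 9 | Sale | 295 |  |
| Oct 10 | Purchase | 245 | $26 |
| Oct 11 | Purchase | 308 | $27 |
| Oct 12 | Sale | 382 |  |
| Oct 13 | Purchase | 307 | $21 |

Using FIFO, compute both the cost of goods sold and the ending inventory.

COGS = $23,821; ending inventory = $20,015

Oct 5, 321 sold [FIFO — oldest first]: 252 @ $22 + 69 @ $26 = $7,338
Oct 9, 295 sold [FIFO — oldest first]: 261 @ $26 + 34 @ $23 = $7,568
Oct 12, 382 sold [FIFO — oldest first]: 339 @ $23 + 43 @ $26 = $8,915
Total COGS = $7,338 + $7,568 + $8,915 = $23,821
Ending inventory: 202 @ $26 + 308 @ $27 + 307 @ $21 = $20,015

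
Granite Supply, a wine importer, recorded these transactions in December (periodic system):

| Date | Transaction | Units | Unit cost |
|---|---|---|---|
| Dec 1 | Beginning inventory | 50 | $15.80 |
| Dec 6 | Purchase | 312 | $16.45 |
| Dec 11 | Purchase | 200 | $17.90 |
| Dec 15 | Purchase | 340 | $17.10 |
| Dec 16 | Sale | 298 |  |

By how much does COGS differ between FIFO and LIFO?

FIFO COGS: 50 @ $15.80 + 248 @ $16.45 = $4,869.60
LIFO COGS: 298 @ $17.10 = $5,095.80
Difference = |$4,869.60 − $5,095.80| = $226.20

$226.20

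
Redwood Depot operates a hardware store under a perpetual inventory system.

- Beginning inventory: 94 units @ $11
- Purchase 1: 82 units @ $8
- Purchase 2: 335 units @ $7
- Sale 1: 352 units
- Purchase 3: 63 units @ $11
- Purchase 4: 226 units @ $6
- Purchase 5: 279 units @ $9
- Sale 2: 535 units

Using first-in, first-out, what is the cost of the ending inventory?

Ending inventory = $1,728

Sale 1 (352) [FIFO — oldest first]: 94 @ $11 + 82 @ $8 + 176 @ $7 = $2,922
Sale 2 (535) [FIFO — oldest first]: 159 @ $7 + 63 @ $11 + 226 @ $6 + 87 @ $9 = $3,945
Total COGS = $2,922 + $3,945 = $6,867
Ending inventory: 192 @ $9 = $1,728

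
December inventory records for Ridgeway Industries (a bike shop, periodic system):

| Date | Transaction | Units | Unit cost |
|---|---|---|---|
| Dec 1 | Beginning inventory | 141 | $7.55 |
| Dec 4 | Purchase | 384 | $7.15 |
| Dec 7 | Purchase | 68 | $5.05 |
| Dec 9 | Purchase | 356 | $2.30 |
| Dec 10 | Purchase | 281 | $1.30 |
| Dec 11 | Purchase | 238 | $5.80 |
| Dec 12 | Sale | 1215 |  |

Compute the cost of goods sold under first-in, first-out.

COGS = $5,318.15

Dec 12, 1215 sold [FIFO — oldest first]: 141 @ $7.55 + 384 @ $7.15 + 68 @ $5.05 + 356 @ $2.30 + 266 @ $1.30 = $5,318.15
Ending inventory: 15 @ $1.30 + 238 @ $5.80 = $1,399.90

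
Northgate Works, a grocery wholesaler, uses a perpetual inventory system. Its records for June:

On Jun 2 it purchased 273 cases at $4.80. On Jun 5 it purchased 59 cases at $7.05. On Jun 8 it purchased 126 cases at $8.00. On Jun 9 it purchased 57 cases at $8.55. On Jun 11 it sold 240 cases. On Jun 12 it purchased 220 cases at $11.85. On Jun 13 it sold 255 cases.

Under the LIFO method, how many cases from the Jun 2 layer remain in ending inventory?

240

Jun 11, 240 sold [LIFO — newest first]: 57 @ $8.55 + 126 @ $8.00 + 57 @ $7.05 = $1,897.20
Jun 13, 255 sold [LIFO — newest first]: 220 @ $11.85 + 2 @ $7.05 + 33 @ $4.80 = $2,779.50
Total COGS = $1,897.20 + $2,779.50 = $4,676.70
Ending inventory: 240 @ $4.80 = $1,152.00
Check: goods available $5,828.70 = COGS $4,676.70 + ending $1,152.00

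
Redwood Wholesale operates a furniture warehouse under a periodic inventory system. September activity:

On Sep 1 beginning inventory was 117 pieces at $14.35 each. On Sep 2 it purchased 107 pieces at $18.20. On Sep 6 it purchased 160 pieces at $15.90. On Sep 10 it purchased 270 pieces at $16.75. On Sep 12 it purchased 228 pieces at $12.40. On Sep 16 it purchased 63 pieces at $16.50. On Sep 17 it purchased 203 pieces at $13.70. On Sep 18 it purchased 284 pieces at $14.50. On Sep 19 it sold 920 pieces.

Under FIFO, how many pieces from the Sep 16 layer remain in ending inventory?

Sep 19, 920 sold [FIFO — oldest first]: 117 @ $14.35 + 107 @ $18.20 + 160 @ $15.90 + 270 @ $16.75 + 228 @ $12.40 + 38 @ $16.50 = $14,147.05
Ending inventory: 25 @ $16.50 + 203 @ $13.70 + 284 @ $14.50 = $7,311.60
Check: goods available $21,458.65 = COGS $14,147.05 + ending $7,311.60

25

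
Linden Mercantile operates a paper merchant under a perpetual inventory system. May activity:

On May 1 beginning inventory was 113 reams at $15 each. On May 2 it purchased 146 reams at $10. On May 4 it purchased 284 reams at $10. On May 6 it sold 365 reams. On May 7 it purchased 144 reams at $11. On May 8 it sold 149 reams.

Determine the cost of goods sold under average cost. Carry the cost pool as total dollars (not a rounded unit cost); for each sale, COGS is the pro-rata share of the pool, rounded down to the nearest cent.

After May 1: 113 on hand, pool $1,695.00 (≈ $15.0000 each)
After May 2: 259 on hand, pool $3,155.00 (≈ $12.1815 each)
After May 4: 543 on hand, pool $5,995.00 (≈ $11.0405 each)
May 6, sell 365: 365/543 × $5,995.00 → $4,029.78
After May 7: 322 on hand, pool $3,549.22 (≈ $11.0224 each)
May 8, sell 149: 149/322 × $3,549.22 → $1,642.34
Total COGS = $4,029.78 + $1,642.34 = $5,672.12
Ending inventory (cost pool remaining) = $1,906.88

COGS = $5,672.12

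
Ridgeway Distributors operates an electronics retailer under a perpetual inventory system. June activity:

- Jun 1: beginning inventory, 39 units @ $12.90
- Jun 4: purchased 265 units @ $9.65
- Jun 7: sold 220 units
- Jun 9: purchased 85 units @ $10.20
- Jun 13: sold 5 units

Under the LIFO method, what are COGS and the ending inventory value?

COGS = $2,174.00; ending inventory = $1,753.35

Jun 7, 220 sold [LIFO — newest first]: 220 @ $9.65 = $2,123.00
Jun 13, 5 sold [LIFO — newest first]: 5 @ $10.20 = $51.00
Total COGS = $2,123.00 + $51.00 = $2,174.00
Ending inventory: 39 @ $12.90 + 45 @ $9.65 + 80 @ $10.20 = $1,753.35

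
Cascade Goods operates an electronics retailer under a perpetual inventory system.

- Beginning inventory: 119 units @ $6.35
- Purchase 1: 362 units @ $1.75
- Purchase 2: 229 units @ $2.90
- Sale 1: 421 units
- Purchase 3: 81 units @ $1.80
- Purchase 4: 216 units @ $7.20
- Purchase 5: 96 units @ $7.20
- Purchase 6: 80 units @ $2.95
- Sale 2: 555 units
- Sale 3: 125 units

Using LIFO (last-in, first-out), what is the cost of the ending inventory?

Sale 1 (421) [LIFO — newest first]: 229 @ $2.90 + 192 @ $1.75 = $1,000.10
Sale 2 (555) [LIFO — newest first]: 80 @ $2.95 + 96 @ $7.20 + 216 @ $7.20 + 81 @ $1.80 + 82 @ $1.75 = $2,771.70
Sale 3 (125) [LIFO — newest first]: 88 @ $1.75 + 37 @ $6.35 = $388.95
Total COGS = $1,000.10 + $2,771.70 + $388.95 = $4,160.75
Ending inventory: 82 @ $6.35 = $520.70
Check: goods available $4,681.45 = COGS $4,160.75 + ending $520.70

Ending inventory = $520.70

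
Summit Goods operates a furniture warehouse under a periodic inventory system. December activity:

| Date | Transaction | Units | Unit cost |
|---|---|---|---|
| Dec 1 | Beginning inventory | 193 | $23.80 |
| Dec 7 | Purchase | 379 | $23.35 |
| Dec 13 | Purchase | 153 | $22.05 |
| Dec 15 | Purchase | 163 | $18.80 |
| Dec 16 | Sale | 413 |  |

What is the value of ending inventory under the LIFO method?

Dec 16, 413 sold [LIFO — newest first]: 163 @ $18.80 + 153 @ $22.05 + 97 @ $23.35 = $8,703.00
Ending inventory: 193 @ $23.80 + 282 @ $23.35 = $11,178.10

Ending inventory = $11,178.10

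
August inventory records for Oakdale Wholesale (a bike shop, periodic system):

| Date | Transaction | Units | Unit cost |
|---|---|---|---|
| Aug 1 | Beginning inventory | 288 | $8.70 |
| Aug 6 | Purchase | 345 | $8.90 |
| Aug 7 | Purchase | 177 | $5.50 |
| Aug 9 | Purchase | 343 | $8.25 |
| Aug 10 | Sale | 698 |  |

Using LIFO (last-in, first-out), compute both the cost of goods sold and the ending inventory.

COGS = $5,387.45; ending inventory = $3,991.90

Aug 10, 698 sold [LIFO — newest first]: 343 @ $8.25 + 177 @ $5.50 + 178 @ $8.90 = $5,387.45
Ending inventory: 288 @ $8.70 + 167 @ $8.90 = $3,991.90
Check: goods available $9,379.35 = COGS $5,387.45 + ending $3,991.90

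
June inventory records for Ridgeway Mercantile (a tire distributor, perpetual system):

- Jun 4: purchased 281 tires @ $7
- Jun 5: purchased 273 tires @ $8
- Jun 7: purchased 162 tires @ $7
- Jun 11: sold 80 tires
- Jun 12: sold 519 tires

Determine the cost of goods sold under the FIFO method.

COGS = $4,466

Jun 11, 80 sold [FIFO — oldest first]: 80 @ $7 = $560
Jun 12, 519 sold [FIFO — oldest first]: 201 @ $7 + 273 @ $8 + 45 @ $7 = $3,906
Total COGS = $560 + $3,906 = $4,466
Ending inventory: 117 @ $7 = $819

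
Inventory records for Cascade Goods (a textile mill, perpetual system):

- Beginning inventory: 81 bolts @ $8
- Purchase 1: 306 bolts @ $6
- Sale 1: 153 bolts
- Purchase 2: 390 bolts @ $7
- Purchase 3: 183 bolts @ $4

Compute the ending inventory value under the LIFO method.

Ending inventory = $5,028

Sale 1 (153) [LIFO — newest first]: 153 @ $6 = $918
Ending inventory: 81 @ $8 + 153 @ $6 + 390 @ $7 + 183 @ $4 = $5,028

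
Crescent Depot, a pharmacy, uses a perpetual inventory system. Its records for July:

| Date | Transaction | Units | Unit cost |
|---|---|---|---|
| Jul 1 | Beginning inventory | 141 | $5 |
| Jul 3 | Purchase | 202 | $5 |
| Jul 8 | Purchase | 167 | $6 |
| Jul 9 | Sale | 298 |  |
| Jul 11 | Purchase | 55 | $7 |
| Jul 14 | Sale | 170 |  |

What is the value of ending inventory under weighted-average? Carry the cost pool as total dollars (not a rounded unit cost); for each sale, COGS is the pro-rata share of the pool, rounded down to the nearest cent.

Ending inventory = $550.19

After Jul 1: 141 on hand, pool $705.00 (≈ $5.0000 each)
After Jul 3: 343 on hand, pool $1,715.00 (≈ $5.0000 each)
After Jul 8: 510 on hand, pool $2,717.00 (≈ $5.3275 each)
Jul 9, sell 298: 298/510 × $2,717.00 → $1,587.58
After Jul 11: 267 on hand, pool $1,514.42 (≈ $5.6720 each)
Jul 14, sell 170: 170/267 × $1,514.42 → $964.23
Total COGS = $1,587.58 + $964.23 = $2,551.81
Ending inventory (cost pool remaining) = $550.19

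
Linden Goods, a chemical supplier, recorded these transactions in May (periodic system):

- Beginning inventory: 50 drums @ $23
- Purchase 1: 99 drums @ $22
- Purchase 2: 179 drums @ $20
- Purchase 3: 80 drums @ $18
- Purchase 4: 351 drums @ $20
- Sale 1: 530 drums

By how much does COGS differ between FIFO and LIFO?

FIFO COGS: 50 @ $23 + 99 @ $22 + 179 @ $20 + 80 @ $18 + 122 @ $20 = $10,788
LIFO COGS: 351 @ $20 + 80 @ $18 + 99 @ $20 = $10,440
Difference = |$10,788 − $10,440| = $348

$348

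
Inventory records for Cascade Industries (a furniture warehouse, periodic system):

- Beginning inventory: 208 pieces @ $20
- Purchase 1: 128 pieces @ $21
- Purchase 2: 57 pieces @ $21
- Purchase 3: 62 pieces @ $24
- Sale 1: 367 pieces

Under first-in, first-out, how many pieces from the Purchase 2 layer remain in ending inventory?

26

Sale 1 (367) [FIFO — oldest first]: 208 @ $20 + 128 @ $21 + 31 @ $21 = $7,499
Ending inventory: 26 @ $21 + 62 @ $24 = $2,034
Check: goods available $9,533 = COGS $7,499 + ending $2,034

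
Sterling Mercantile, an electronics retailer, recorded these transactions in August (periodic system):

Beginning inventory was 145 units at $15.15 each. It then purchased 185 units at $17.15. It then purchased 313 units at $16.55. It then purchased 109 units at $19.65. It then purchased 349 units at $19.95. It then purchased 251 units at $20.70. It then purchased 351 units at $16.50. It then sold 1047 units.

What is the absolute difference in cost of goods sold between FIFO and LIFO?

$1,259.40

FIFO COGS: 145 @ $15.15 + 185 @ $17.15 + 313 @ $16.55 + 109 @ $19.65 + 295 @ $19.95 = $18,576.75
LIFO COGS: 351 @ $16.50 + 251 @ $20.70 + 349 @ $19.95 + 96 @ $19.65 = $19,836.15
Difference = |$18,576.75 − $19,836.15| = $1,259.40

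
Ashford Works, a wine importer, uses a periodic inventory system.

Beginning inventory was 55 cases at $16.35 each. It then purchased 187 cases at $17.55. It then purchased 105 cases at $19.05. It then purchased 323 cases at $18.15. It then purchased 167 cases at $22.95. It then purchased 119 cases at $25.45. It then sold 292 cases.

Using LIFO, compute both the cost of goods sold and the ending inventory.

COGS = $6,970.10; ending inventory = $11,934.90

Sale 1 (292) [LIFO — newest first]: 119 @ $25.45 + 167 @ $22.95 + 6 @ $18.15 = $6,970.10
Ending inventory: 55 @ $16.35 + 187 @ $17.55 + 105 @ $19.05 + 317 @ $18.15 = $11,934.90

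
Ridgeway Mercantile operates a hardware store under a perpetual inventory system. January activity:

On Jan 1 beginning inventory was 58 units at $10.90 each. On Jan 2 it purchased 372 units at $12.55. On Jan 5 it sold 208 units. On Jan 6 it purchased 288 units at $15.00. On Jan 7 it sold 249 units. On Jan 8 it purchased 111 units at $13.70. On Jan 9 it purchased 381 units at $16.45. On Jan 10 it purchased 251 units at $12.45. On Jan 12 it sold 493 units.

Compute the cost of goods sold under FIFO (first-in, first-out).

Jan 5, 208 sold [FIFO — oldest first]: 58 @ $10.90 + 150 @ $12.55 = $2,514.70
Jan 7, 249 sold [FIFO — oldest first]: 222 @ $12.55 + 27 @ $15.00 = $3,191.10
Jan 12, 493 sold [FIFO — oldest first]: 261 @ $15.00 + 111 @ $13.70 + 121 @ $16.45 = $7,426.15
Total COGS = $2,514.70 + $3,191.10 + $7,426.15 = $13,131.95
Ending inventory: 260 @ $16.45 + 251 @ $12.45 = $7,401.95

COGS = $13,131.95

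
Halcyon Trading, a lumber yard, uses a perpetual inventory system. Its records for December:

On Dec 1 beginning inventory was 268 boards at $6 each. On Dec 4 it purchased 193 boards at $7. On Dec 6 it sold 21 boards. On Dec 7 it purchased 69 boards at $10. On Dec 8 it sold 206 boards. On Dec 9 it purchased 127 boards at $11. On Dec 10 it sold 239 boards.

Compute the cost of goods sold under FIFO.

COGS = $3,009

Dec 6, 21 sold [FIFO — oldest first]: 21 @ $6 = $126
Dec 8, 206 sold [FIFO — oldest first]: 206 @ $6 = $1,236
Dec 10, 239 sold [FIFO — oldest first]: 41 @ $6 + 193 @ $7 + 5 @ $10 = $1,647
Total COGS = $126 + $1,236 + $1,647 = $3,009
Ending inventory: 64 @ $10 + 127 @ $11 = $2,037
Check: goods available $5,046 = COGS $3,009 + ending $2,037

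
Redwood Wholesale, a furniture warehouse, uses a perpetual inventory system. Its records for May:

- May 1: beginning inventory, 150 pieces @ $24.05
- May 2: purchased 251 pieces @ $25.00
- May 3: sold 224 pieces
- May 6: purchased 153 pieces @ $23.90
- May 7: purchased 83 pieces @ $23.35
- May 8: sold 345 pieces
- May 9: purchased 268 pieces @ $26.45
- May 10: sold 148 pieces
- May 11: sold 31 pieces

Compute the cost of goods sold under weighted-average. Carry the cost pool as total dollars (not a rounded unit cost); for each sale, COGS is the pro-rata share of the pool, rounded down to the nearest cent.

After May 1: 150 on hand, pool $3,607.50 (≈ $24.0500 each)
After May 2: 401 on hand, pool $9,882.50 (≈ $24.6446 each)
May 3, sell 224: 224/401 × $9,882.50 → $5,520.39
After May 6: 330 on hand, pool $8,018.81 (≈ $24.2994 each)
After May 7: 413 on hand, pool $9,956.86 (≈ $24.1086 each)
May 8, sell 345: 345/413 × $9,956.86 → $8,317.47
After May 9: 336 on hand, pool $8,727.99 (≈ $25.9762 each)
May 10, sell 148: 148/336 × $8,727.99 → $3,844.47
May 11, sell 31: 31/188 × $4,883.52 → $805.26
Total COGS = $5,520.39 + $8,317.47 + $3,844.47 + $805.26 = $18,487.59
Ending inventory (cost pool remaining) = $4,078.26
Check: goods available $22,565.85 = COGS $18,487.59 + ending $4,078.26

COGS = $18,487.59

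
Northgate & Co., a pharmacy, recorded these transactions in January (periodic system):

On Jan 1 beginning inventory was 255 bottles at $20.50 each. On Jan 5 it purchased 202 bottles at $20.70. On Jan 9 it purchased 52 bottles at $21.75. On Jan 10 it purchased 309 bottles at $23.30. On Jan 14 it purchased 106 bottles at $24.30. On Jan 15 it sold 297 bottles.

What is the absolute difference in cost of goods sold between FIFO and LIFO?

$929.20

FIFO COGS: 255 @ $20.50 + 42 @ $20.70 = $6,096.90
LIFO COGS: 106 @ $24.30 + 191 @ $23.30 = $7,026.10
Difference = |$6,096.90 − $7,026.10| = $929.20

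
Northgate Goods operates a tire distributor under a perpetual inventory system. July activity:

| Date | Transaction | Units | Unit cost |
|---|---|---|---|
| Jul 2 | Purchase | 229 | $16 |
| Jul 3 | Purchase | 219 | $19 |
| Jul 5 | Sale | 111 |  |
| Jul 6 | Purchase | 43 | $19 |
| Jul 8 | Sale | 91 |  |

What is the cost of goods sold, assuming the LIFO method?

COGS = $3,838

Jul 5, 111 sold [LIFO — newest first]: 111 @ $19 = $2,109
Jul 8, 91 sold [LIFO — newest first]: 43 @ $19 + 48 @ $19 = $1,729
Total COGS = $2,109 + $1,729 = $3,838
Ending inventory: 229 @ $16 + 60 @ $19 = $4,804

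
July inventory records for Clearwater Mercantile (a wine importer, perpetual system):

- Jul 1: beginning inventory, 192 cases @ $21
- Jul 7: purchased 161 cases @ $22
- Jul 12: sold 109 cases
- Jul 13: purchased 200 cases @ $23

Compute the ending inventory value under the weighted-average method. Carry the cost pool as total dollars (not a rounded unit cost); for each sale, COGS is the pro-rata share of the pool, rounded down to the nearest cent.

Ending inventory = $9,835.29

After Jul 1: 192 on hand, pool $4,032.00 (≈ $21.0000 each)
After Jul 7: 353 on hand, pool $7,574.00 (≈ $21.4561 each)
Jul 12, sell 109: 109/353 × $7,574.00 → $2,338.71
After Jul 13: 444 on hand, pool $9,835.29 (≈ $22.1516 each)
Ending inventory (cost pool remaining) = $9,835.29
Check: goods available $12,174.00 = COGS $2,338.71 + ending $9,835.29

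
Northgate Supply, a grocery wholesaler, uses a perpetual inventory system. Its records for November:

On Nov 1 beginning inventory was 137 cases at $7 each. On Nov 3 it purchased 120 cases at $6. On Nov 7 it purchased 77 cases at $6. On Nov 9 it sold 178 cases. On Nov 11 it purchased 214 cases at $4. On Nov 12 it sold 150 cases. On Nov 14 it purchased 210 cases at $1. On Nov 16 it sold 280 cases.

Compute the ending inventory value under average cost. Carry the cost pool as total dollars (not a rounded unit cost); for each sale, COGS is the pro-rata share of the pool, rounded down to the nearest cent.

After Nov 1: 137 on hand, pool $959.00 (≈ $7.0000 each)
After Nov 3: 257 on hand, pool $1,679.00 (≈ $6.5331 each)
After Nov 7: 334 on hand, pool $2,141.00 (≈ $6.4102 each)
Nov 9, sell 178: 178/334 × $2,141.00 → $1,141.01
After Nov 11: 370 on hand, pool $1,855.99 (≈ $5.0162 each)
Nov 12, sell 150: 150/370 × $1,855.99 → $752.42
After Nov 14: 430 on hand, pool $1,313.57 (≈ $3.0548 each)
Nov 16, sell 280: 280/430 × $1,313.57 → $855.34
Total COGS = $1,141.01 + $752.42 + $855.34 = $2,748.77
Ending inventory (cost pool remaining) = $458.23

Ending inventory = $458.23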